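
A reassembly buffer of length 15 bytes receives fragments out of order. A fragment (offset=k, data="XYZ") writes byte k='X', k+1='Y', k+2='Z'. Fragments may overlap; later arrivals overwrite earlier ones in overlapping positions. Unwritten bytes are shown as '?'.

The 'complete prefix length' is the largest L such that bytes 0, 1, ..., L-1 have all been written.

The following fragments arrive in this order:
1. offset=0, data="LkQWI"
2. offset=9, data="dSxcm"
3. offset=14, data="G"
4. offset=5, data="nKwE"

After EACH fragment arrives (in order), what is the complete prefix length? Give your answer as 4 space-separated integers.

Fragment 1: offset=0 data="LkQWI" -> buffer=LkQWI?????????? -> prefix_len=5
Fragment 2: offset=9 data="dSxcm" -> buffer=LkQWI????dSxcm? -> prefix_len=5
Fragment 3: offset=14 data="G" -> buffer=LkQWI????dSxcmG -> prefix_len=5
Fragment 4: offset=5 data="nKwE" -> buffer=LkQWInKwEdSxcmG -> prefix_len=15

Answer: 5 5 5 15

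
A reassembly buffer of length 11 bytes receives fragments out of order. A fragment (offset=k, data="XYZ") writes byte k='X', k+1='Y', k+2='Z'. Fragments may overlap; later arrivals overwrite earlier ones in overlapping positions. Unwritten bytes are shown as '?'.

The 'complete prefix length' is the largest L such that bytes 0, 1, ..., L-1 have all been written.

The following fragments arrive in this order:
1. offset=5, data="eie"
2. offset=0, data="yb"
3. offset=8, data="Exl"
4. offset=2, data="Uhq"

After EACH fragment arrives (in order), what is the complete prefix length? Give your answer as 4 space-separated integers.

Answer: 0 2 2 11

Derivation:
Fragment 1: offset=5 data="eie" -> buffer=?????eie??? -> prefix_len=0
Fragment 2: offset=0 data="yb" -> buffer=yb???eie??? -> prefix_len=2
Fragment 3: offset=8 data="Exl" -> buffer=yb???eieExl -> prefix_len=2
Fragment 4: offset=2 data="Uhq" -> buffer=ybUhqeieExl -> prefix_len=11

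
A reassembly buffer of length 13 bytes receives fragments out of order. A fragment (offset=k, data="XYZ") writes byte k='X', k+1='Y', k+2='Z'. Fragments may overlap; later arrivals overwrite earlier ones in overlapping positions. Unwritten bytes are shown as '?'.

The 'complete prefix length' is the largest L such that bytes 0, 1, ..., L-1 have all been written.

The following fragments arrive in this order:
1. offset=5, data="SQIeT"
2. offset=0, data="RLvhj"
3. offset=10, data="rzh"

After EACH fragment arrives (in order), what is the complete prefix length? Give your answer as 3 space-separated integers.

Fragment 1: offset=5 data="SQIeT" -> buffer=?????SQIeT??? -> prefix_len=0
Fragment 2: offset=0 data="RLvhj" -> buffer=RLvhjSQIeT??? -> prefix_len=10
Fragment 3: offset=10 data="rzh" -> buffer=RLvhjSQIeTrzh -> prefix_len=13

Answer: 0 10 13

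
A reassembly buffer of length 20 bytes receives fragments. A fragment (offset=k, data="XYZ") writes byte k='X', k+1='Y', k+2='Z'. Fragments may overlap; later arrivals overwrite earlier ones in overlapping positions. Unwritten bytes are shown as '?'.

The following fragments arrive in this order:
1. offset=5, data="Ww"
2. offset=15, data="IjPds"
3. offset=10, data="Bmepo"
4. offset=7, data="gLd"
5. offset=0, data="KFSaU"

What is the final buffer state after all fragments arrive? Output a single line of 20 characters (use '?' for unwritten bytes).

Fragment 1: offset=5 data="Ww" -> buffer=?????Ww?????????????
Fragment 2: offset=15 data="IjPds" -> buffer=?????Ww????????IjPds
Fragment 3: offset=10 data="Bmepo" -> buffer=?????Ww???BmepoIjPds
Fragment 4: offset=7 data="gLd" -> buffer=?????WwgLdBmepoIjPds
Fragment 5: offset=0 data="KFSaU" -> buffer=KFSaUWwgLdBmepoIjPds

Answer: KFSaUWwgLdBmepoIjPds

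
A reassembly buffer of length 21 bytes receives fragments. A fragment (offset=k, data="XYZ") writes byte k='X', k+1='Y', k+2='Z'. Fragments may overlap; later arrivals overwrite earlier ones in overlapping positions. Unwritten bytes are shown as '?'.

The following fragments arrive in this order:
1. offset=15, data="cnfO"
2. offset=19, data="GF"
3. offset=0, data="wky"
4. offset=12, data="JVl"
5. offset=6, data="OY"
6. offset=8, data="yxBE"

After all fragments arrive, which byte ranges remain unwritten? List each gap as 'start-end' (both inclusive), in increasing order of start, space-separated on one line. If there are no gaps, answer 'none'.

Answer: 3-5

Derivation:
Fragment 1: offset=15 len=4
Fragment 2: offset=19 len=2
Fragment 3: offset=0 len=3
Fragment 4: offset=12 len=3
Fragment 5: offset=6 len=2
Fragment 6: offset=8 len=4
Gaps: 3-5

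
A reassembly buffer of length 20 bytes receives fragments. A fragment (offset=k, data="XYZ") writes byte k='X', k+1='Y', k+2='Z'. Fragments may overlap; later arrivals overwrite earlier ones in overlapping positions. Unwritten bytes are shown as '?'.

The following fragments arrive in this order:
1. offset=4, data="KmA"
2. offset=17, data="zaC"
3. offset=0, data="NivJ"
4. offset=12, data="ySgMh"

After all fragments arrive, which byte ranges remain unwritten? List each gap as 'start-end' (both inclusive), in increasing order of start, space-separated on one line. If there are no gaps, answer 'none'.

Answer: 7-11

Derivation:
Fragment 1: offset=4 len=3
Fragment 2: offset=17 len=3
Fragment 3: offset=0 len=4
Fragment 4: offset=12 len=5
Gaps: 7-11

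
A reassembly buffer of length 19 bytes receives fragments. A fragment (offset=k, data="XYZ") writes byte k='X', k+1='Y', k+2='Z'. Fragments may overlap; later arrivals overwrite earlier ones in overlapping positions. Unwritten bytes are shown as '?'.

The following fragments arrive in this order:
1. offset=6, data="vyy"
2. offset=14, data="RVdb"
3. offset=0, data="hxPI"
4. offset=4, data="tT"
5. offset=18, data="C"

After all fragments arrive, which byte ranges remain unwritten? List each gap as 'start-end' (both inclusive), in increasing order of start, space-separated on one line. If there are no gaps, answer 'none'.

Answer: 9-13

Derivation:
Fragment 1: offset=6 len=3
Fragment 2: offset=14 len=4
Fragment 3: offset=0 len=4
Fragment 4: offset=4 len=2
Fragment 5: offset=18 len=1
Gaps: 9-13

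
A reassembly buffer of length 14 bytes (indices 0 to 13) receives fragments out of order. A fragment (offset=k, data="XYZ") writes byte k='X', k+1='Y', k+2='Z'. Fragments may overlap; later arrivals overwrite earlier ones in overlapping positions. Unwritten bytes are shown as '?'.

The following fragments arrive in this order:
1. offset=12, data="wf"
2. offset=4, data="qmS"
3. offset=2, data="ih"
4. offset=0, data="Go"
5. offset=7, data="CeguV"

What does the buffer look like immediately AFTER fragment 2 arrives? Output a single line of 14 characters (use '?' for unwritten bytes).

Fragment 1: offset=12 data="wf" -> buffer=????????????wf
Fragment 2: offset=4 data="qmS" -> buffer=????qmS?????wf

Answer: ????qmS?????wf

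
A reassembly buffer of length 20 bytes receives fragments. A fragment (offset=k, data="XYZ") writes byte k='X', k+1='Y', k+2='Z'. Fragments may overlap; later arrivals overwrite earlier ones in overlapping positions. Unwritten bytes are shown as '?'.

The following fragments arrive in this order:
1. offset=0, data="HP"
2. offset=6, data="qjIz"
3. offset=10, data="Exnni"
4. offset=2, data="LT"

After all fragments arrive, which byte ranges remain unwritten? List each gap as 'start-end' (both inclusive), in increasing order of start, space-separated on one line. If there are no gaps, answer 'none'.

Answer: 4-5 15-19

Derivation:
Fragment 1: offset=0 len=2
Fragment 2: offset=6 len=4
Fragment 3: offset=10 len=5
Fragment 4: offset=2 len=2
Gaps: 4-5 15-19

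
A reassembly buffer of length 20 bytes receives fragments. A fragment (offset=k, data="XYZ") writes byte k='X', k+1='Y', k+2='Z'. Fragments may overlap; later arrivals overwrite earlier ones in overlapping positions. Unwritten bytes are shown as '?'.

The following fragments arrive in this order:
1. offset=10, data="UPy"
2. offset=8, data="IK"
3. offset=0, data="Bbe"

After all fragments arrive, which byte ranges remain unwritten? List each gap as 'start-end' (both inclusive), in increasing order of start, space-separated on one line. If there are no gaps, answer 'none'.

Fragment 1: offset=10 len=3
Fragment 2: offset=8 len=2
Fragment 3: offset=0 len=3
Gaps: 3-7 13-19

Answer: 3-7 13-19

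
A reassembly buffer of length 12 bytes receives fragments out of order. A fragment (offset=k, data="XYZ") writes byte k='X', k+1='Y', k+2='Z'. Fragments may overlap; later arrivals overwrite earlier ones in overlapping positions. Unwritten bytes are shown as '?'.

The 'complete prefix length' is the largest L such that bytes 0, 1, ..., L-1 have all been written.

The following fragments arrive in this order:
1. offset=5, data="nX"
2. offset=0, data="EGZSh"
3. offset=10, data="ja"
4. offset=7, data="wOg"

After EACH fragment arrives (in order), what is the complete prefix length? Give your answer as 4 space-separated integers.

Fragment 1: offset=5 data="nX" -> buffer=?????nX????? -> prefix_len=0
Fragment 2: offset=0 data="EGZSh" -> buffer=EGZShnX????? -> prefix_len=7
Fragment 3: offset=10 data="ja" -> buffer=EGZShnX???ja -> prefix_len=7
Fragment 4: offset=7 data="wOg" -> buffer=EGZShnXwOgja -> prefix_len=12

Answer: 0 7 7 12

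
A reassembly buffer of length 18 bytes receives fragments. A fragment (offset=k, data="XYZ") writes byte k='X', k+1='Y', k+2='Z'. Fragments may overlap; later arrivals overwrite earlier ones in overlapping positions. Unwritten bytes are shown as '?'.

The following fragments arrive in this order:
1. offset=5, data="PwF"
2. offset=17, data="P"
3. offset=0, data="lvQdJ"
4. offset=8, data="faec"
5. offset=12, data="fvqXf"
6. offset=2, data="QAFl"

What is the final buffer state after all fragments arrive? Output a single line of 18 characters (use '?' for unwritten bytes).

Fragment 1: offset=5 data="PwF" -> buffer=?????PwF??????????
Fragment 2: offset=17 data="P" -> buffer=?????PwF?????????P
Fragment 3: offset=0 data="lvQdJ" -> buffer=lvQdJPwF?????????P
Fragment 4: offset=8 data="faec" -> buffer=lvQdJPwFfaec?????P
Fragment 5: offset=12 data="fvqXf" -> buffer=lvQdJPwFfaecfvqXfP
Fragment 6: offset=2 data="QAFl" -> buffer=lvQAFlwFfaecfvqXfP

Answer: lvQAFlwFfaecfvqXfP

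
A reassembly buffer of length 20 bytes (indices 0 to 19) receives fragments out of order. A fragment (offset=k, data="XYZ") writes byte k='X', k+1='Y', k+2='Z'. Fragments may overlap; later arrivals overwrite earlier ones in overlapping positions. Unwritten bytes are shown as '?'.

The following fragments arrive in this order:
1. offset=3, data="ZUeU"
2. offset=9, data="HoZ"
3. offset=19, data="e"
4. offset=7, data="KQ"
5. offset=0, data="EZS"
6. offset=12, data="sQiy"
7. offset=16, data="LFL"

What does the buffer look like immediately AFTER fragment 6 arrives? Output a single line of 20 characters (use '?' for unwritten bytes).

Fragment 1: offset=3 data="ZUeU" -> buffer=???ZUeU?????????????
Fragment 2: offset=9 data="HoZ" -> buffer=???ZUeU??HoZ????????
Fragment 3: offset=19 data="e" -> buffer=???ZUeU??HoZ???????e
Fragment 4: offset=7 data="KQ" -> buffer=???ZUeUKQHoZ???????e
Fragment 5: offset=0 data="EZS" -> buffer=EZSZUeUKQHoZ???????e
Fragment 6: offset=12 data="sQiy" -> buffer=EZSZUeUKQHoZsQiy???e

Answer: EZSZUeUKQHoZsQiy???e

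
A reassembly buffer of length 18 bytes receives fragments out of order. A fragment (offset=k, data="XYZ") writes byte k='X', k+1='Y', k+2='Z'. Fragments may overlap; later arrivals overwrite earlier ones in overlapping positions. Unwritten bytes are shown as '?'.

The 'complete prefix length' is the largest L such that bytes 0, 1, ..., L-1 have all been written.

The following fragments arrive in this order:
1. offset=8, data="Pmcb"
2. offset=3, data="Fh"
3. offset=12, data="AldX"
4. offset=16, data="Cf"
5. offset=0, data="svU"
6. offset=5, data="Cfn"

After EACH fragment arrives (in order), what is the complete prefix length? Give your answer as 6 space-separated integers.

Fragment 1: offset=8 data="Pmcb" -> buffer=????????Pmcb?????? -> prefix_len=0
Fragment 2: offset=3 data="Fh" -> buffer=???Fh???Pmcb?????? -> prefix_len=0
Fragment 3: offset=12 data="AldX" -> buffer=???Fh???PmcbAldX?? -> prefix_len=0
Fragment 4: offset=16 data="Cf" -> buffer=???Fh???PmcbAldXCf -> prefix_len=0
Fragment 5: offset=0 data="svU" -> buffer=svUFh???PmcbAldXCf -> prefix_len=5
Fragment 6: offset=5 data="Cfn" -> buffer=svUFhCfnPmcbAldXCf -> prefix_len=18

Answer: 0 0 0 0 5 18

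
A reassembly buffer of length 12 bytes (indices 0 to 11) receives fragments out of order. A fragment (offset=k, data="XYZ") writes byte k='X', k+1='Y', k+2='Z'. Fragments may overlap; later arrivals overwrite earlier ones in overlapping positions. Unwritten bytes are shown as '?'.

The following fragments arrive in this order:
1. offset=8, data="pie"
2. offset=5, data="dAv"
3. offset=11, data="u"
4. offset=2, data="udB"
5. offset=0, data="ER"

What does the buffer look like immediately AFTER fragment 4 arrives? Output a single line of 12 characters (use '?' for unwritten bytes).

Answer: ??udBdAvpieu

Derivation:
Fragment 1: offset=8 data="pie" -> buffer=????????pie?
Fragment 2: offset=5 data="dAv" -> buffer=?????dAvpie?
Fragment 3: offset=11 data="u" -> buffer=?????dAvpieu
Fragment 4: offset=2 data="udB" -> buffer=??udBdAvpieu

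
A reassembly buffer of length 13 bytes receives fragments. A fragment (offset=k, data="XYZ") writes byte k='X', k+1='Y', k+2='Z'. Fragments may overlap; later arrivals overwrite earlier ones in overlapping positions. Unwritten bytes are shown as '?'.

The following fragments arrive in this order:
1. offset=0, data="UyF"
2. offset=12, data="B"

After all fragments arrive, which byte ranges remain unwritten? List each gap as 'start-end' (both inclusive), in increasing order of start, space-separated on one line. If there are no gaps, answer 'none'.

Fragment 1: offset=0 len=3
Fragment 2: offset=12 len=1
Gaps: 3-11

Answer: 3-11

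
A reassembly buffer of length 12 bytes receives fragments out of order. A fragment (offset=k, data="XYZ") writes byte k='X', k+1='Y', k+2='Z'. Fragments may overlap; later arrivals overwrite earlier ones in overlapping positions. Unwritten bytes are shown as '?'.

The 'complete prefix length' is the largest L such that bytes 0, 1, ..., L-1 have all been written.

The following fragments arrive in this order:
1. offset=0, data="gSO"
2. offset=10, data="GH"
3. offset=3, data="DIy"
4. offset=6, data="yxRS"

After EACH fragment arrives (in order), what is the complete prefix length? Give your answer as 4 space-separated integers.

Answer: 3 3 6 12

Derivation:
Fragment 1: offset=0 data="gSO" -> buffer=gSO????????? -> prefix_len=3
Fragment 2: offset=10 data="GH" -> buffer=gSO???????GH -> prefix_len=3
Fragment 3: offset=3 data="DIy" -> buffer=gSODIy????GH -> prefix_len=6
Fragment 4: offset=6 data="yxRS" -> buffer=gSODIyyxRSGH -> prefix_len=12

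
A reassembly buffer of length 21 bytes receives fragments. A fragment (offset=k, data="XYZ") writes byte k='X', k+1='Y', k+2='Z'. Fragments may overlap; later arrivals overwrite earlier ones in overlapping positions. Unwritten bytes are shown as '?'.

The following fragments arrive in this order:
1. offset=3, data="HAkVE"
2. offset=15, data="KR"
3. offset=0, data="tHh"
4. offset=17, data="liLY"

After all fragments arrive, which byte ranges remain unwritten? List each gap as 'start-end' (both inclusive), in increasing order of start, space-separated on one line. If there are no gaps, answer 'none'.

Answer: 8-14

Derivation:
Fragment 1: offset=3 len=5
Fragment 2: offset=15 len=2
Fragment 3: offset=0 len=3
Fragment 4: offset=17 len=4
Gaps: 8-14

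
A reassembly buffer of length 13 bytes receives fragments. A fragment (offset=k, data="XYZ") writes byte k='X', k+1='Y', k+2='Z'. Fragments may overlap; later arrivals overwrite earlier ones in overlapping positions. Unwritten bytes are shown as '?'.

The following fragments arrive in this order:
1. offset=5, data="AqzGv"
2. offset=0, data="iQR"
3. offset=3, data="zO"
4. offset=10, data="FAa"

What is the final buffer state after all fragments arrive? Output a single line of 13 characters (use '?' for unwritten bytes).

Answer: iQRzOAqzGvFAa

Derivation:
Fragment 1: offset=5 data="AqzGv" -> buffer=?????AqzGv???
Fragment 2: offset=0 data="iQR" -> buffer=iQR??AqzGv???
Fragment 3: offset=3 data="zO" -> buffer=iQRzOAqzGv???
Fragment 4: offset=10 data="FAa" -> buffer=iQRzOAqzGvFAa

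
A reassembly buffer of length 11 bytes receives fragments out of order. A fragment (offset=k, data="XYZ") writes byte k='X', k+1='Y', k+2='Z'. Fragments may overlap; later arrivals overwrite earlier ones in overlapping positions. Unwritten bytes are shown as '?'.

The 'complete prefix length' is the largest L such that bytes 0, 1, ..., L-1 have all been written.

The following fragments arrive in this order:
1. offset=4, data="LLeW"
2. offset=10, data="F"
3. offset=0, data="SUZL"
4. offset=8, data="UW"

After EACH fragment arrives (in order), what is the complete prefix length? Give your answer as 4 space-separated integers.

Fragment 1: offset=4 data="LLeW" -> buffer=????LLeW??? -> prefix_len=0
Fragment 2: offset=10 data="F" -> buffer=????LLeW??F -> prefix_len=0
Fragment 3: offset=0 data="SUZL" -> buffer=SUZLLLeW??F -> prefix_len=8
Fragment 4: offset=8 data="UW" -> buffer=SUZLLLeWUWF -> prefix_len=11

Answer: 0 0 8 11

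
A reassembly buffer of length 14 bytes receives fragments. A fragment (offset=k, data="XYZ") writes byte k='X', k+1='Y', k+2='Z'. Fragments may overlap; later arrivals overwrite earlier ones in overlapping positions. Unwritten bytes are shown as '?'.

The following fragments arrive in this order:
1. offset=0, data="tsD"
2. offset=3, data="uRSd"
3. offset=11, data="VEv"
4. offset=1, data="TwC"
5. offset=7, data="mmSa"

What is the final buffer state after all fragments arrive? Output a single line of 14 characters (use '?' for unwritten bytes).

Fragment 1: offset=0 data="tsD" -> buffer=tsD???????????
Fragment 2: offset=3 data="uRSd" -> buffer=tsDuRSd???????
Fragment 3: offset=11 data="VEv" -> buffer=tsDuRSd????VEv
Fragment 4: offset=1 data="TwC" -> buffer=tTwCRSd????VEv
Fragment 5: offset=7 data="mmSa" -> buffer=tTwCRSdmmSaVEv

Answer: tTwCRSdmmSaVEv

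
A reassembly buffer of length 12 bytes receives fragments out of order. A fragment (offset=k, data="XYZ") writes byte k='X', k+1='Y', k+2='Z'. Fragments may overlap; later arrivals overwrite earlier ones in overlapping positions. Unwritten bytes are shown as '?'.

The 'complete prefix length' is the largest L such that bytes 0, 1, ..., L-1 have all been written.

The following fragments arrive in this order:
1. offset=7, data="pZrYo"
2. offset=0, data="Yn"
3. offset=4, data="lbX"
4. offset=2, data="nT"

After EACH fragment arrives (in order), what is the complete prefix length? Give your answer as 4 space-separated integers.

Answer: 0 2 2 12

Derivation:
Fragment 1: offset=7 data="pZrYo" -> buffer=???????pZrYo -> prefix_len=0
Fragment 2: offset=0 data="Yn" -> buffer=Yn?????pZrYo -> prefix_len=2
Fragment 3: offset=4 data="lbX" -> buffer=Yn??lbXpZrYo -> prefix_len=2
Fragment 4: offset=2 data="nT" -> buffer=YnnTlbXpZrYo -> prefix_len=12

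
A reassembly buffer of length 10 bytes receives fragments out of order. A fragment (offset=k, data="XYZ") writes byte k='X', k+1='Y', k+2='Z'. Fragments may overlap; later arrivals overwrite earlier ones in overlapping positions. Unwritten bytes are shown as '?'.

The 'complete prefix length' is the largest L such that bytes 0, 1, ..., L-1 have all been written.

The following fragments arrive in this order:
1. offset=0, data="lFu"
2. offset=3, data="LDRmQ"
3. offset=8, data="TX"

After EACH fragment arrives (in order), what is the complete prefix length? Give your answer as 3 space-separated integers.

Answer: 3 8 10

Derivation:
Fragment 1: offset=0 data="lFu" -> buffer=lFu??????? -> prefix_len=3
Fragment 2: offset=3 data="LDRmQ" -> buffer=lFuLDRmQ?? -> prefix_len=8
Fragment 3: offset=8 data="TX" -> buffer=lFuLDRmQTX -> prefix_len=10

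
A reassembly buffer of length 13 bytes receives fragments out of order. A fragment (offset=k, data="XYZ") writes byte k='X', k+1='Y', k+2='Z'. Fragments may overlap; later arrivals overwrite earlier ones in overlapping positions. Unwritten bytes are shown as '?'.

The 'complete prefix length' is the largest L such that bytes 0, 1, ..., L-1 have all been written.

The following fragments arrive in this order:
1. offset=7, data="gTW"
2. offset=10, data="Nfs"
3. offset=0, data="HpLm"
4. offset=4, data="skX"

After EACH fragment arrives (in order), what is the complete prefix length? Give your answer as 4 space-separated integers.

Answer: 0 0 4 13

Derivation:
Fragment 1: offset=7 data="gTW" -> buffer=???????gTW??? -> prefix_len=0
Fragment 2: offset=10 data="Nfs" -> buffer=???????gTWNfs -> prefix_len=0
Fragment 3: offset=0 data="HpLm" -> buffer=HpLm???gTWNfs -> prefix_len=4
Fragment 4: offset=4 data="skX" -> buffer=HpLmskXgTWNfs -> prefix_len=13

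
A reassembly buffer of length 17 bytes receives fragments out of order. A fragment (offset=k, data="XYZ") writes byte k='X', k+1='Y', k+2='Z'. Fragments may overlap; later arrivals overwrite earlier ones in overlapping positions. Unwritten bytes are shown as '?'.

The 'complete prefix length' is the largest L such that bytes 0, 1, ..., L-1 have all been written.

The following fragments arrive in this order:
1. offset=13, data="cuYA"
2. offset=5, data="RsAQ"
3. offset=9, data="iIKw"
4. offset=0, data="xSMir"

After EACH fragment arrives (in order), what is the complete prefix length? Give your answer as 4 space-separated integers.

Answer: 0 0 0 17

Derivation:
Fragment 1: offset=13 data="cuYA" -> buffer=?????????????cuYA -> prefix_len=0
Fragment 2: offset=5 data="RsAQ" -> buffer=?????RsAQ????cuYA -> prefix_len=0
Fragment 3: offset=9 data="iIKw" -> buffer=?????RsAQiIKwcuYA -> prefix_len=0
Fragment 4: offset=0 data="xSMir" -> buffer=xSMirRsAQiIKwcuYA -> prefix_len=17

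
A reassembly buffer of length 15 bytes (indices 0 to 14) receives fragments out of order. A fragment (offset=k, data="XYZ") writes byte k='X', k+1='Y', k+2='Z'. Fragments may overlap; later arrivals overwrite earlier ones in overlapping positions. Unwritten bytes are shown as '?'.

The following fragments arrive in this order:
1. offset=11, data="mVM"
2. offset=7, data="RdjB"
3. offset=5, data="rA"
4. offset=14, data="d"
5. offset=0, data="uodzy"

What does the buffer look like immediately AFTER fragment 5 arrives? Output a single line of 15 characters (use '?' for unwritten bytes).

Answer: uodzyrARdjBmVMd

Derivation:
Fragment 1: offset=11 data="mVM" -> buffer=???????????mVM?
Fragment 2: offset=7 data="RdjB" -> buffer=???????RdjBmVM?
Fragment 3: offset=5 data="rA" -> buffer=?????rARdjBmVM?
Fragment 4: offset=14 data="d" -> buffer=?????rARdjBmVMd
Fragment 5: offset=0 data="uodzy" -> buffer=uodzyrARdjBmVMd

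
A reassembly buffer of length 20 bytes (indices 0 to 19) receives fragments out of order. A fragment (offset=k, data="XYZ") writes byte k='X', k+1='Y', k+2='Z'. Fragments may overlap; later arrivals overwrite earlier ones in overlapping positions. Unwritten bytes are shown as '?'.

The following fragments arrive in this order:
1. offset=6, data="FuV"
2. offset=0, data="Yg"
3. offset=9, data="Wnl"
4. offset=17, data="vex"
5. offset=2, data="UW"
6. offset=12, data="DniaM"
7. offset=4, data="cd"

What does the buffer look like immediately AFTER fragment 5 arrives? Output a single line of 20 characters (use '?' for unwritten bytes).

Answer: YgUW??FuVWnl?????vex

Derivation:
Fragment 1: offset=6 data="FuV" -> buffer=??????FuV???????????
Fragment 2: offset=0 data="Yg" -> buffer=Yg????FuV???????????
Fragment 3: offset=9 data="Wnl" -> buffer=Yg????FuVWnl????????
Fragment 4: offset=17 data="vex" -> buffer=Yg????FuVWnl?????vex
Fragment 5: offset=2 data="UW" -> buffer=YgUW??FuVWnl?????vex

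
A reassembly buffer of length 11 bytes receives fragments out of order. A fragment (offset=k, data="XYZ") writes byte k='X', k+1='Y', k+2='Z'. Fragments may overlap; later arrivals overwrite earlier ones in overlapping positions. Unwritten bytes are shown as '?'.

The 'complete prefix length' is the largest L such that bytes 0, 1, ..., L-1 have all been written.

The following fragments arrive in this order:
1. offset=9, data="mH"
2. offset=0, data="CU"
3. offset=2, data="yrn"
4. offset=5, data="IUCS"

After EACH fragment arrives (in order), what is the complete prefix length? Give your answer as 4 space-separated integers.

Answer: 0 2 5 11

Derivation:
Fragment 1: offset=9 data="mH" -> buffer=?????????mH -> prefix_len=0
Fragment 2: offset=0 data="CU" -> buffer=CU???????mH -> prefix_len=2
Fragment 3: offset=2 data="yrn" -> buffer=CUyrn????mH -> prefix_len=5
Fragment 4: offset=5 data="IUCS" -> buffer=CUyrnIUCSmH -> prefix_len=11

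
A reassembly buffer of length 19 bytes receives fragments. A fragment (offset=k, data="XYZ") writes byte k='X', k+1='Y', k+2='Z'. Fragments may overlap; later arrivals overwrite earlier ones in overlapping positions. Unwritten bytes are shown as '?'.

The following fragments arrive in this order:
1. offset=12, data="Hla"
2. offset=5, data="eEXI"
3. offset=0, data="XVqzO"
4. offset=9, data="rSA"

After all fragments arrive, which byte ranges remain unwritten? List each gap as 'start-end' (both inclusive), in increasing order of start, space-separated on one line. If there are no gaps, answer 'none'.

Fragment 1: offset=12 len=3
Fragment 2: offset=5 len=4
Fragment 3: offset=0 len=5
Fragment 4: offset=9 len=3
Gaps: 15-18

Answer: 15-18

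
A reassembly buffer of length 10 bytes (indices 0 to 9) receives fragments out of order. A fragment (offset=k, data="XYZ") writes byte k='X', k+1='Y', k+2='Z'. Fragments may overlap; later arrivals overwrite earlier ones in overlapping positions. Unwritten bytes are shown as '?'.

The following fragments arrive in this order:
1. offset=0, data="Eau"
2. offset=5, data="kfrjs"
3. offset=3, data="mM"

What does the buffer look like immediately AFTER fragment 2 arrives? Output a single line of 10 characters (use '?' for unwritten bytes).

Answer: Eau??kfrjs

Derivation:
Fragment 1: offset=0 data="Eau" -> buffer=Eau???????
Fragment 2: offset=5 data="kfrjs" -> buffer=Eau??kfrjs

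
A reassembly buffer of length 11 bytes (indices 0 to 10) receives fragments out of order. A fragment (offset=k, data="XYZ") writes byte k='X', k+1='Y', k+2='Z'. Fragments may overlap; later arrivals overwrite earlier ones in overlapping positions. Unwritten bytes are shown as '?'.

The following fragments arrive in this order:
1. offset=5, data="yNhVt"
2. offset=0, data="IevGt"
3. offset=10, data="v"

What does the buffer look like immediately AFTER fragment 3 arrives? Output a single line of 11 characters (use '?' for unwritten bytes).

Answer: IevGtyNhVtv

Derivation:
Fragment 1: offset=5 data="yNhVt" -> buffer=?????yNhVt?
Fragment 2: offset=0 data="IevGt" -> buffer=IevGtyNhVt?
Fragment 3: offset=10 data="v" -> buffer=IevGtyNhVtv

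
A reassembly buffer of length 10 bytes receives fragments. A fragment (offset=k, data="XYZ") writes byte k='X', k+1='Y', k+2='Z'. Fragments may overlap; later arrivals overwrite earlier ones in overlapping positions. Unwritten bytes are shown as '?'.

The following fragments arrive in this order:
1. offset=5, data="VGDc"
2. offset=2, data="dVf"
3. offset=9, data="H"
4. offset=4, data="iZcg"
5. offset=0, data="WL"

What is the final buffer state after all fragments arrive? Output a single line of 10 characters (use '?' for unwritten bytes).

Fragment 1: offset=5 data="VGDc" -> buffer=?????VGDc?
Fragment 2: offset=2 data="dVf" -> buffer=??dVfVGDc?
Fragment 3: offset=9 data="H" -> buffer=??dVfVGDcH
Fragment 4: offset=4 data="iZcg" -> buffer=??dViZcgcH
Fragment 5: offset=0 data="WL" -> buffer=WLdViZcgcH

Answer: WLdViZcgcH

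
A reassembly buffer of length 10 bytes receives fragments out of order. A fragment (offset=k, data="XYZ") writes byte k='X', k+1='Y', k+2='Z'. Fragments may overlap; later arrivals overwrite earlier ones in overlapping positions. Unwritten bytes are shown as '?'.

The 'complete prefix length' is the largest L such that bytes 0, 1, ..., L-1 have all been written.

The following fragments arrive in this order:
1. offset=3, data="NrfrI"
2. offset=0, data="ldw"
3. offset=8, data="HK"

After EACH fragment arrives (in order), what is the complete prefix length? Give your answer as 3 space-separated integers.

Answer: 0 8 10

Derivation:
Fragment 1: offset=3 data="NrfrI" -> buffer=???NrfrI?? -> prefix_len=0
Fragment 2: offset=0 data="ldw" -> buffer=ldwNrfrI?? -> prefix_len=8
Fragment 3: offset=8 data="HK" -> buffer=ldwNrfrIHK -> prefix_len=10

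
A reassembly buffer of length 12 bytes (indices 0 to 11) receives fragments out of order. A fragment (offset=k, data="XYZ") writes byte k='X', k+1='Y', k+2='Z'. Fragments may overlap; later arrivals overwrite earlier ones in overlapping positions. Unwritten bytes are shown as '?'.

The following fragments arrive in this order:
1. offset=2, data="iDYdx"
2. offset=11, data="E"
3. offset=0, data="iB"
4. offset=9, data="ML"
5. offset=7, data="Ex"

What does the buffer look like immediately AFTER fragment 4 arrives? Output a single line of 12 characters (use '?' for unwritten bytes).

Answer: iBiDYdx??MLE

Derivation:
Fragment 1: offset=2 data="iDYdx" -> buffer=??iDYdx?????
Fragment 2: offset=11 data="E" -> buffer=??iDYdx????E
Fragment 3: offset=0 data="iB" -> buffer=iBiDYdx????E
Fragment 4: offset=9 data="ML" -> buffer=iBiDYdx??MLE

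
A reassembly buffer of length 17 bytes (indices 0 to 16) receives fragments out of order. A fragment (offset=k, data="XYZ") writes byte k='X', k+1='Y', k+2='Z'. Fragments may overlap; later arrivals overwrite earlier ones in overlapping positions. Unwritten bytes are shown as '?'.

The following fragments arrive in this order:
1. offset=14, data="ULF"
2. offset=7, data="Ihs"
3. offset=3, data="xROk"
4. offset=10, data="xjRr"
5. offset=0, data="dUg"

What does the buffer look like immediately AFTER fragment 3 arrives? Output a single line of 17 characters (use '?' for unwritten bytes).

Answer: ???xROkIhs????ULF

Derivation:
Fragment 1: offset=14 data="ULF" -> buffer=??????????????ULF
Fragment 2: offset=7 data="Ihs" -> buffer=???????Ihs????ULF
Fragment 3: offset=3 data="xROk" -> buffer=???xROkIhs????ULF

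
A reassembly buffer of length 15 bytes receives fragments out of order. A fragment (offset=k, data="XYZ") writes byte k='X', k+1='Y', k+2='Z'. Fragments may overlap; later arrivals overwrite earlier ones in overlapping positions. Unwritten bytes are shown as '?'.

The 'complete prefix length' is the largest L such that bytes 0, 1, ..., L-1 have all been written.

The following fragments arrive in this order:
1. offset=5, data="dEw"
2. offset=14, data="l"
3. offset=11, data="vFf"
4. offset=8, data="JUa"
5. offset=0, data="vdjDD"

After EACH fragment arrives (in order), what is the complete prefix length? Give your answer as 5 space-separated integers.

Fragment 1: offset=5 data="dEw" -> buffer=?????dEw??????? -> prefix_len=0
Fragment 2: offset=14 data="l" -> buffer=?????dEw??????l -> prefix_len=0
Fragment 3: offset=11 data="vFf" -> buffer=?????dEw???vFfl -> prefix_len=0
Fragment 4: offset=8 data="JUa" -> buffer=?????dEwJUavFfl -> prefix_len=0
Fragment 5: offset=0 data="vdjDD" -> buffer=vdjDDdEwJUavFfl -> prefix_len=15

Answer: 0 0 0 0 15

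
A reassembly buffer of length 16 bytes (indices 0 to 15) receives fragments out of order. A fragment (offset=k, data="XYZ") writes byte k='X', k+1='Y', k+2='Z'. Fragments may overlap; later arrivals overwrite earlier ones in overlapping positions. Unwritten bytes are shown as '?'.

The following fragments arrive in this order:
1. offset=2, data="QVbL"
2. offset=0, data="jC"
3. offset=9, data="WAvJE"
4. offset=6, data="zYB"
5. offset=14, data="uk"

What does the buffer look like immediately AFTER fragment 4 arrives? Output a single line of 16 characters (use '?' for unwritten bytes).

Fragment 1: offset=2 data="QVbL" -> buffer=??QVbL??????????
Fragment 2: offset=0 data="jC" -> buffer=jCQVbL??????????
Fragment 3: offset=9 data="WAvJE" -> buffer=jCQVbL???WAvJE??
Fragment 4: offset=6 data="zYB" -> buffer=jCQVbLzYBWAvJE??

Answer: jCQVbLzYBWAvJE??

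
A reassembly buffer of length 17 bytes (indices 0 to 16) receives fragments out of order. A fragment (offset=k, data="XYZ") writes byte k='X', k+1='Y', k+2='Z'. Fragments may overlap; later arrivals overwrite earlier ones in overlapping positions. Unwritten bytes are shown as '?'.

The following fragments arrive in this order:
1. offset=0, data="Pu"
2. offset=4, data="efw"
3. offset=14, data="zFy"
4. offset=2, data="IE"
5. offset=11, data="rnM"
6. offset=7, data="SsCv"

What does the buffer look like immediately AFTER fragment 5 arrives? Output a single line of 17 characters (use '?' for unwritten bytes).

Answer: PuIEefw????rnMzFy

Derivation:
Fragment 1: offset=0 data="Pu" -> buffer=Pu???????????????
Fragment 2: offset=4 data="efw" -> buffer=Pu??efw??????????
Fragment 3: offset=14 data="zFy" -> buffer=Pu??efw???????zFy
Fragment 4: offset=2 data="IE" -> buffer=PuIEefw???????zFy
Fragment 5: offset=11 data="rnM" -> buffer=PuIEefw????rnMzFy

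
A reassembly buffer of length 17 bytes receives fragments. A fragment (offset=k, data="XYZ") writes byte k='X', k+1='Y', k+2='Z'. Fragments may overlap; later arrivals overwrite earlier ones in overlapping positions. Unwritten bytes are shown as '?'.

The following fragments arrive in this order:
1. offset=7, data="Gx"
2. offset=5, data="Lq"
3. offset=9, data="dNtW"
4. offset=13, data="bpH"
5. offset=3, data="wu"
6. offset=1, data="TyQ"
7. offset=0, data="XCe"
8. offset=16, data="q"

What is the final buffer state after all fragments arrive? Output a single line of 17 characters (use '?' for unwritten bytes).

Answer: XCeQuLqGxdNtWbpHq

Derivation:
Fragment 1: offset=7 data="Gx" -> buffer=???????Gx????????
Fragment 2: offset=5 data="Lq" -> buffer=?????LqGx????????
Fragment 3: offset=9 data="dNtW" -> buffer=?????LqGxdNtW????
Fragment 4: offset=13 data="bpH" -> buffer=?????LqGxdNtWbpH?
Fragment 5: offset=3 data="wu" -> buffer=???wuLqGxdNtWbpH?
Fragment 6: offset=1 data="TyQ" -> buffer=?TyQuLqGxdNtWbpH?
Fragment 7: offset=0 data="XCe" -> buffer=XCeQuLqGxdNtWbpH?
Fragment 8: offset=16 data="q" -> buffer=XCeQuLqGxdNtWbpHq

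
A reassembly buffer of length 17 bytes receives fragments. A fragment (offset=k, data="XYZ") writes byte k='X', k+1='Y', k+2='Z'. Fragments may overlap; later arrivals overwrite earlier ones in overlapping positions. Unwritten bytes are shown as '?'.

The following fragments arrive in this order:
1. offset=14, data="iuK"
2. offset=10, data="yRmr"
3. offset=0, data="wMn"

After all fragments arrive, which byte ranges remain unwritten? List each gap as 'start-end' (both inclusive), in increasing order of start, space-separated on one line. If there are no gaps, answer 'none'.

Fragment 1: offset=14 len=3
Fragment 2: offset=10 len=4
Fragment 3: offset=0 len=3
Gaps: 3-9

Answer: 3-9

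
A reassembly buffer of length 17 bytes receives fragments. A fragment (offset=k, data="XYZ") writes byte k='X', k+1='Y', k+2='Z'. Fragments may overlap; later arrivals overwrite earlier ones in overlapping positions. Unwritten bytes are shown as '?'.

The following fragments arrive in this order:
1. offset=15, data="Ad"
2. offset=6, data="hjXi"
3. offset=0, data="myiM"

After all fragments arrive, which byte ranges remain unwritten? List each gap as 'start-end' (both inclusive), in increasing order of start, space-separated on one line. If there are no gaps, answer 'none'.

Fragment 1: offset=15 len=2
Fragment 2: offset=6 len=4
Fragment 3: offset=0 len=4
Gaps: 4-5 10-14

Answer: 4-5 10-14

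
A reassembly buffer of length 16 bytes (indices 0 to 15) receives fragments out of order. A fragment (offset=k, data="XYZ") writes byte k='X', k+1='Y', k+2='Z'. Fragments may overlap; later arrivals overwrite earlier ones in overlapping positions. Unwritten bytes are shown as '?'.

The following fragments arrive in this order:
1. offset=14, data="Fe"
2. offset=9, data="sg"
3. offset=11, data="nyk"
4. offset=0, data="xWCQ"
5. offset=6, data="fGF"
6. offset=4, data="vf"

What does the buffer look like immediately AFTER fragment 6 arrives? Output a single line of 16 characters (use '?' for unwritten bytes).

Fragment 1: offset=14 data="Fe" -> buffer=??????????????Fe
Fragment 2: offset=9 data="sg" -> buffer=?????????sg???Fe
Fragment 3: offset=11 data="nyk" -> buffer=?????????sgnykFe
Fragment 4: offset=0 data="xWCQ" -> buffer=xWCQ?????sgnykFe
Fragment 5: offset=6 data="fGF" -> buffer=xWCQ??fGFsgnykFe
Fragment 6: offset=4 data="vf" -> buffer=xWCQvffGFsgnykFe

Answer: xWCQvffGFsgnykFe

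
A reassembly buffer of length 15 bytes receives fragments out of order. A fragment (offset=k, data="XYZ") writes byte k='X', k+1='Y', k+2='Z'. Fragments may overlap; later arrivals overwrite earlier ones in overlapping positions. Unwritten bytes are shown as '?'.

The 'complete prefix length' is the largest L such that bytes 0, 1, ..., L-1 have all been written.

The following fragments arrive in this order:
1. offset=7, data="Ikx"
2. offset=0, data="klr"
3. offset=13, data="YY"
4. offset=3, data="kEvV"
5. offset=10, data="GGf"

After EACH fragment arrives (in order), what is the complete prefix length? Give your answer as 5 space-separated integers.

Fragment 1: offset=7 data="Ikx" -> buffer=???????Ikx????? -> prefix_len=0
Fragment 2: offset=0 data="klr" -> buffer=klr????Ikx????? -> prefix_len=3
Fragment 3: offset=13 data="YY" -> buffer=klr????Ikx???YY -> prefix_len=3
Fragment 4: offset=3 data="kEvV" -> buffer=klrkEvVIkx???YY -> prefix_len=10
Fragment 5: offset=10 data="GGf" -> buffer=klrkEvVIkxGGfYY -> prefix_len=15

Answer: 0 3 3 10 15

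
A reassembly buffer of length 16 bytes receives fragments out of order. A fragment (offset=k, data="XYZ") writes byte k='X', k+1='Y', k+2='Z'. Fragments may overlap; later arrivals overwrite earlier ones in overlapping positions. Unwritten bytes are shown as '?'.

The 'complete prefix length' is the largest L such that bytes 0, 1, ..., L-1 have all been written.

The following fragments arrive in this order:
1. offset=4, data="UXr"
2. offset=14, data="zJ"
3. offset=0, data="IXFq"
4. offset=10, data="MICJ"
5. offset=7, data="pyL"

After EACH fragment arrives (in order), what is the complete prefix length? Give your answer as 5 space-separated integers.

Answer: 0 0 7 7 16

Derivation:
Fragment 1: offset=4 data="UXr" -> buffer=????UXr????????? -> prefix_len=0
Fragment 2: offset=14 data="zJ" -> buffer=????UXr???????zJ -> prefix_len=0
Fragment 3: offset=0 data="IXFq" -> buffer=IXFqUXr???????zJ -> prefix_len=7
Fragment 4: offset=10 data="MICJ" -> buffer=IXFqUXr???MICJzJ -> prefix_len=7
Fragment 5: offset=7 data="pyL" -> buffer=IXFqUXrpyLMICJzJ -> prefix_len=16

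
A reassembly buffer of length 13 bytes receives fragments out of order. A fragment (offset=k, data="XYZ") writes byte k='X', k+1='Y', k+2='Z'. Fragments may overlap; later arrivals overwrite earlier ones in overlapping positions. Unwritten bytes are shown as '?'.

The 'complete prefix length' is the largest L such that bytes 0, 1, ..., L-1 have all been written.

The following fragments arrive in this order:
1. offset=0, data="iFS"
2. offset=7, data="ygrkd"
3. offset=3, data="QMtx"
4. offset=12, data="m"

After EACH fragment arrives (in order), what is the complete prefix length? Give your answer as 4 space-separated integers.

Answer: 3 3 12 13

Derivation:
Fragment 1: offset=0 data="iFS" -> buffer=iFS?????????? -> prefix_len=3
Fragment 2: offset=7 data="ygrkd" -> buffer=iFS????ygrkd? -> prefix_len=3
Fragment 3: offset=3 data="QMtx" -> buffer=iFSQMtxygrkd? -> prefix_len=12
Fragment 4: offset=12 data="m" -> buffer=iFSQMtxygrkdm -> prefix_len=13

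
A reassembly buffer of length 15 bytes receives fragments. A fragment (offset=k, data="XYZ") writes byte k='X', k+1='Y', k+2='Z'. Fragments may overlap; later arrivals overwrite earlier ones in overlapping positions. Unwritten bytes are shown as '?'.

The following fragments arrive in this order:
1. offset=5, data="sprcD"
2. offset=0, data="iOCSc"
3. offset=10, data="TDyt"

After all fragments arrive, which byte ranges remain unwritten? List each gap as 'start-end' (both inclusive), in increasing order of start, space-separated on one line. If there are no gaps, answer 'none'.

Answer: 14-14

Derivation:
Fragment 1: offset=5 len=5
Fragment 2: offset=0 len=5
Fragment 3: offset=10 len=4
Gaps: 14-14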